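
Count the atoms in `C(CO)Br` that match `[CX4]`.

The query [CX4] means: C with X4: aliphatic carbon with exactly 4 total connections (bonds + H).
Check the 4 heavy atoms by environment: 2× C (X4) → match; 1× O (X2) → no; 1× Br (X1) → no.
That gives 2 matching atoms.

2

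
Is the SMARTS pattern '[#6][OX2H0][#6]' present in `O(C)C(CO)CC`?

Yes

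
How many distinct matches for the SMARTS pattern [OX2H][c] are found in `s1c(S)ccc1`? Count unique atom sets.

0

[OX2H][c] is the SMARTS for a phenol: a hydroxyl oxygen attached to an aromatic carbon.
No fragment in the molecule satisfies every constraint, giving 0 matches.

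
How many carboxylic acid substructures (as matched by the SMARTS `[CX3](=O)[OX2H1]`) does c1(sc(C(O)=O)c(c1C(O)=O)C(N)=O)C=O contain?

[CX3](=O)[OX2H1] is the SMARTS for a carboxylic acid: an sp2 carbon double-bonded to O and single-bonded to an -OH oxygen.
The molecule carries 2 separate instances of a carboxylic acid group (-C(=O)OH) meeting every constraint; each maps to a distinct set of atoms, giving 2 matches.

2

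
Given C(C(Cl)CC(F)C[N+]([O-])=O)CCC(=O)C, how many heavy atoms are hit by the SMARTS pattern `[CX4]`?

8

Check the 15 heavy atoms by environment: 8× C (X4) → match; 1× N (charge +1, X3) → no; 1× O (charge -1, X1) → no; 2× O (X1) → no; 1× Cl (X1) → no; 1× F (X1) → no; 1× C (X3) → no.
That gives 8 matching atoms.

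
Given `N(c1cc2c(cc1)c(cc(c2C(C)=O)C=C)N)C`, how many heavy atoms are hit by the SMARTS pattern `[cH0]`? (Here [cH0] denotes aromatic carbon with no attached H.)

The query [cH0] means: aromatic carbon with no attached hydrogen (substituted or ring-fusion).
Check the 18 heavy atoms by environment: 6× c (aromatic, H0) → match; 4× c (aromatic, H1) → no; 1× C (H0) → no; 1× O (H0) → no; 2× C (H3) → no; 1× C (H1) → no; 1× C (H2) → no; 1× N (H1) → no; 1× N (H2) → no.
That gives 6 matching atoms.

6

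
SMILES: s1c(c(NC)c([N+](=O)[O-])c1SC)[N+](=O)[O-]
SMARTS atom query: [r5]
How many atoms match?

5

Check the 15 heavy atoms by environment: 1× s (aromatic, in 5-ring) → match; 4× c (aromatic, in 5-ring) → match; 1× S (acyclic) → no; 2× C (acyclic) → no; 2× N (charge +1, acyclic) → no; 2× O (charge -1, acyclic) → no; 2× O (acyclic) → no; 1× N (acyclic) → no.
Summing the matching environments: 1 + 4 = 5 matching atoms.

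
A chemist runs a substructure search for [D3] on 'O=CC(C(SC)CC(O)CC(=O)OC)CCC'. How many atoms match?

4

Check the 17 heavy atoms by environment: 5× C (D2) → no; 4× C (D3) → match; 3× O (D1) → no; 1× O (D2) → no; 3× C (D1) → no; 1× S (D2) → no.
That gives 4 matching atoms.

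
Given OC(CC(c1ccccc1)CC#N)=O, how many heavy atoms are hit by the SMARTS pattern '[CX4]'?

3

Check the 14 heavy atoms by environment: 3× C (X4) → match; 6× c (aromatic, X3) → no; 1× C (X2) → no; 1× N (X1) → no; 1× C (X3) → no; 1× O (X1) → no; 1× O (X2) → no.
That gives 3 matching atoms.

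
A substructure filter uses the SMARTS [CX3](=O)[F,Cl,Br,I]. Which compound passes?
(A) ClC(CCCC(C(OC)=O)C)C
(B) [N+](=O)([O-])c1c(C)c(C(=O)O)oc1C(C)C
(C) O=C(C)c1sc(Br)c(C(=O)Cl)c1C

C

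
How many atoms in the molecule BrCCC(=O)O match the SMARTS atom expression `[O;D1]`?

The query [O;D1] means: aliphatic oxygen bonded to exactly one heavy atom.
Check the 6 heavy atoms by environment: 2× C (D2) → no; 1× C (D3) → no; 2× O (D1) → match; 1× Br (D1) → no.
That gives 2 matching atoms.

2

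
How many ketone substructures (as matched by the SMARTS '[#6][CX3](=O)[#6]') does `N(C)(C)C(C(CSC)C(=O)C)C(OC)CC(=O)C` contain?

2

[#6][CX3](=O)[#6] is the SMARTS for a ketone: a carbonyl carbon (no H) flanked by two carbons.
The molecule carries 2 separate instances of an acetyl/ketone group (-C(=O)CH3) meeting every constraint; each maps to a distinct set of atoms, giving 2 matches.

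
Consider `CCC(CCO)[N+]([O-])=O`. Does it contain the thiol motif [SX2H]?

The pattern [SX2H] describes an aliphatic sulfur with two connections, one being H — a thiol.
The closest candidate here is a hydroxyl group (-OH), but it is an -OH, not an -SH. No other fragment satisfies the full query, so there is no match.

No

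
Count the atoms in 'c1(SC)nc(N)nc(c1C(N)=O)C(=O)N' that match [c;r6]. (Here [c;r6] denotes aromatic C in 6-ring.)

4

The query [c;r6] means: aromatic carbon that belongs to a six-membered ring.
Check the 15 heavy atoms by environment: 2× n (aromatic, in 6-ring) → no; 4× c (aromatic, in 6-ring) → match; 3× N (acyclic) → no; 3× C (acyclic) → no; 2× O (acyclic) → no; 1× S (acyclic) → no.
That gives 4 matching atoms.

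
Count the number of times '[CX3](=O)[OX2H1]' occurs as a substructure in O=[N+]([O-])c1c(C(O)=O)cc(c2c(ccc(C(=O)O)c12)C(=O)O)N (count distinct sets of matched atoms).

[CX3](=O)[OX2H1] is the SMARTS for a carboxylic acid: an sp2 carbon double-bonded to O and single-bonded to an -OH oxygen.
The molecule carries 3 separate instances of a carboxylic acid group (-C(=O)OH) meeting every constraint; each maps to a distinct set of atoms, giving 3 matches.

3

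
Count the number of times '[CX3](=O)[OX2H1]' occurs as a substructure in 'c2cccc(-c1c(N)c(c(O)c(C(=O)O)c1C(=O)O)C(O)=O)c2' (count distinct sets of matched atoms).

[CX3](=O)[OX2H1] is the SMARTS for a carboxylic acid: an sp2 carbon double-bonded to O and single-bonded to an -OH oxygen.
The molecule carries 3 separate instances of a carboxylic acid group (-C(=O)OH) meeting every constraint; each maps to a distinct set of atoms, giving 3 matches.

3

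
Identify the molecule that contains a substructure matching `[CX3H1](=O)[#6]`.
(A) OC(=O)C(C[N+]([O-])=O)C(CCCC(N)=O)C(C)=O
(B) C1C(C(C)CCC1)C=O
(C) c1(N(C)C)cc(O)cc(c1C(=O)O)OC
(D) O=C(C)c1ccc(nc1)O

B

[CX3H1](=O)[#6] describes an sp2 carbon with one H, double-bonded to O and single-bonded to carbon (an aldehyde).
(A) has a carboxylic acid group (-C(=O)OH) but the carbonyl carbon has H0 and is bonded to O, not H1.
(B) contains an aldehyde (-CHO), which satisfies every atom and bond constraint.
(C) has a carboxylic acid group (-C(=O)OH) but the carbonyl carbon has H0 and is bonded to O, not H1.
(D) has an acetyl/ketone group (-C(=O)CH3) but the carbonyl carbon has H0 (two carbon neighbours), not H1.
So the answer is (B).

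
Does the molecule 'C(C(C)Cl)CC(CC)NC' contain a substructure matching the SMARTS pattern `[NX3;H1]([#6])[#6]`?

The pattern [NX3;H1]([#6])[#6] describes a trivalent nitrogen with one H, bonded to two carbons — a secondary amine.
The molecule carries an N-methylamino group (-NHCH3), whose atoms satisfy every constraint of the query, so the pattern matches.

Yes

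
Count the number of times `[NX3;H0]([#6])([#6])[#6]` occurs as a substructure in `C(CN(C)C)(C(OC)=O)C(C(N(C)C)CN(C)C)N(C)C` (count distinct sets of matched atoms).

4

[NX3;H0]([#6])([#6])[#6] is the SMARTS for a tertiary amine: a trivalent nitrogen with no H, bonded to three carbons.
The molecule carries 4 separate instances of a dimethylamino group (-N(CH3)2) meeting every constraint; each maps to a distinct set of atoms, giving 4 matches.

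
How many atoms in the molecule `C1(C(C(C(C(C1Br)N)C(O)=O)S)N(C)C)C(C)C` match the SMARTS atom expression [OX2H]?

The query [OX2H] means: aliphatic oxygen with two connections, one of which is H — an -OH oxygen.
Check the 18 heavy atoms by environment: 7× C (H1, X4) → no; 1× N (H0, X3) → no; 4× C (H3, X4) → no; 1× C (H0, X3) → no; 1× O (H0, X1) → no; 1× O (H1, X2) → match; 1× N (H2, X3) → no; 1× Br (H0, X1) → no; 1× S (H1, X2) → no.
That gives 1 matching atom.

1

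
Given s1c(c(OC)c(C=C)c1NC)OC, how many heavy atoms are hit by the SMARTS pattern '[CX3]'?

Check the 13 heavy atoms by environment: 1× s (aromatic, X2) → no; 4× c (aromatic, X3) → no; 2× C (X3) → match; 2× O (X2) → no; 3× C (X4) → no; 1× N (X3) → no.
That gives 2 matching atoms.

2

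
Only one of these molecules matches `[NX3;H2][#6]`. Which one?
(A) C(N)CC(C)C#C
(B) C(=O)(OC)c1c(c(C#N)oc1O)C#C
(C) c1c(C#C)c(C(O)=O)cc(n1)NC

[NX3;H2][#6] describes a trivalent nitrogen with two H attached to carbon (a primary amine).
(A) contains a primary amino group (-NH2), which satisfies every atom and bond constraint.
(B) has a nitrile (-C#N) but the nitrogen is NX1 (triple-bonded), not NX3 with two H.
(C) has an N-methylamino group (-NHCH3) but the nitrogen bears two carbons and only one H (H1), not H2.
So the answer is (A).

A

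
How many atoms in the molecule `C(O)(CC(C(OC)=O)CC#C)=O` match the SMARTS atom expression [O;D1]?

3

The query [O;D1] means: aliphatic oxygen bonded to exactly one heavy atom.
Check the 12 heavy atoms by environment: 3× C (D2) → no; 3× C (D3) → no; 3× O (D1) → match; 1× O (D2) → no; 2× C (D1) → no.
That gives 3 matching atoms.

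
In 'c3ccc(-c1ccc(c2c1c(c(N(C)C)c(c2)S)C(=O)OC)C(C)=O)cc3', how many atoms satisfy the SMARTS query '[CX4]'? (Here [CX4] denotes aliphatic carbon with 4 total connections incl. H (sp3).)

Check the 27 heavy atoms by environment: 16× c (aromatic, X3) → no; 1× S (X2) → no; 2× C (X3) → no; 2× O (X1) → no; 1× O (X2) → no; 4× C (X4) → match; 1× N (X3) → no.
That gives 4 matching atoms.

4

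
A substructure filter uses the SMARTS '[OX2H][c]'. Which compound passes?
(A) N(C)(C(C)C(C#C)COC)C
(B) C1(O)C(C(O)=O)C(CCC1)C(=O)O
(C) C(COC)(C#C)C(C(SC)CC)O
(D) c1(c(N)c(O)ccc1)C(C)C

[OX2H][c] describes a hydroxyl oxygen attached to an aromatic carbon (a phenol).
(A) has a methoxy ether (-OCH3) but the oxygen has H0, not H1.
(B) has a hydroxyl group (-OH) but the -OH is on an aliphatic carbon, not an aromatic c.
(C) has a hydroxyl group (-OH) but the -OH is on an aliphatic carbon, not an aromatic c.
(D) contains a hydroxyl group (-OH), which satisfies every atom and bond constraint.
So the answer is (D).

D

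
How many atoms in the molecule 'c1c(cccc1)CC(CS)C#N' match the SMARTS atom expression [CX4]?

Check the 12 heavy atoms by environment: 3× C (X4) → match; 1× C (X2) → no; 1× N (X1) → no; 1× S (X2) → no; 6× c (aromatic, X3) → no.
That gives 3 matching atoms.

3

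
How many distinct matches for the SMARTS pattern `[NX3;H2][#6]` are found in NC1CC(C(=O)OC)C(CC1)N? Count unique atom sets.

2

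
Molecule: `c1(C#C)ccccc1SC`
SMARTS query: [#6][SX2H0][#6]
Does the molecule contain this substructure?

Yes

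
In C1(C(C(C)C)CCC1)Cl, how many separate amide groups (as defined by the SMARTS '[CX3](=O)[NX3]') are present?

0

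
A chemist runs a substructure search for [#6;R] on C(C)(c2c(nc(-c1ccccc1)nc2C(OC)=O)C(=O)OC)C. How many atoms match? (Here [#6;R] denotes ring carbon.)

The query [#6;R] means: carbon that is part of a ring.
Check the 23 heavy atoms by environment: 2× n (aromatic, in 6-ring) → no; 10× c (aromatic, in 6-ring) → match; 7× C (acyclic) → no; 4× O (acyclic) → no.
That gives 10 matching atoms.

10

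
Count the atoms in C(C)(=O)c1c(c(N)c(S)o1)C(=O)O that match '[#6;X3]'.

6

Check the 13 heavy atoms by environment: 1× o (aromatic, X2) → no; 4× c (aromatic, X3) → match; 2× C (X3) → match; 2× O (X1) → no; 1× C (X4) → no; 1× S (X2) → no; 1× N (X3) → no; 1× O (X2) → no.
Summing the matching environments: 4 + 2 = 6 matching atoms.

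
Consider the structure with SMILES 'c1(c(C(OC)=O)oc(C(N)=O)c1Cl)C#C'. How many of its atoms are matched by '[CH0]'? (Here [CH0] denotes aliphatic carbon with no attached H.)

3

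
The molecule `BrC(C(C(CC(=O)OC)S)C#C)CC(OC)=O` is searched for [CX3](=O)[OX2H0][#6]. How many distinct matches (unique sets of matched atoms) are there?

2

[CX3](=O)[OX2H0][#6] is the SMARTS for an ester: a carbonyl carbon bonded to an oxygen that is itself bonded to carbon (no H on that O).
The molecule carries 2 separate instances of a methyl-ester group (-C(=O)OCH3) meeting every constraint; each maps to a distinct set of atoms, giving 2 matches.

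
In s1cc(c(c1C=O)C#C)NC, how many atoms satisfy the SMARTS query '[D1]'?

3

The query [D1] means: atom with exactly one heavy-atom neighbour (degree 1).
Check the 11 heavy atoms by environment: 1× s (aromatic, D2) → no; 3× c (aromatic, D3) → no; 1× c (aromatic, D2) → no; 2× C (D2) → no; 2× C (D1) → match; 1× N (D2) → no; 1× O (D1) → match.
Summing the matching environments: 2 + 1 = 3 matching atoms.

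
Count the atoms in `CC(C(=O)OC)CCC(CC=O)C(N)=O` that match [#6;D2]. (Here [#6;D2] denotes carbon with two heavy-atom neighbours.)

4

The query [#6;D2] means: any carbon bonded to exactly two heavy atoms.
Check the 15 heavy atoms by environment: 2× C (D1) → no; 4× C (D3) → no; 4× C (D2) → match; 3× O (D1) → no; 1× O (D2) → no; 1× N (D1) → no.
That gives 4 matching atoms.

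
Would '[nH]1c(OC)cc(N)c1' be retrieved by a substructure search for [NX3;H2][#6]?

Yes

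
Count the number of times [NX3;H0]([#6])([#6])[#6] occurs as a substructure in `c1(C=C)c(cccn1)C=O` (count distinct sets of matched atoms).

0

[NX3;H0]([#6])([#6])[#6] is the SMARTS for a tertiary amine: a trivalent nitrogen with no H, bonded to three carbons.
No fragment in the molecule satisfies every constraint, giving 0 matches.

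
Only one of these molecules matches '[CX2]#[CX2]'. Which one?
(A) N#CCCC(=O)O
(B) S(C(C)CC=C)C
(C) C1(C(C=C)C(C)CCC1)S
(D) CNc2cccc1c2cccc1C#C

D

[CX2]#[CX2] describes a carbon-carbon triple bond (an alkyne).
(A) has a nitrile (-C#N) but the triple bond is C#N, not C#C.
(B) has a vinyl group (-CH=CH2) but the C=C is a double bond; both carbons are CX3, not CX2.
(C) has a vinyl group (-CH=CH2) but the C=C is a double bond; both carbons are CX3, not CX2.
(D) contains an ethynyl group (-C#CH), which satisfies every atom and bond constraint.
So the answer is (D).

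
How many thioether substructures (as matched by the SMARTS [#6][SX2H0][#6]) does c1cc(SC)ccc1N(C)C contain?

1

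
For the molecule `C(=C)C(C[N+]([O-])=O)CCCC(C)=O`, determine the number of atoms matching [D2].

5

The query [D2] means: atom with exactly two heavy-atom neighbours.
Check the 13 heavy atoms by environment: 5× C (D2) → match; 2× C (D3) → no; 2× C (D1) → no; 2× O (D1) → no; 1× N (charge +1, D3) → no; 1× O (charge -1, D1) → no.
That gives 5 matching atoms.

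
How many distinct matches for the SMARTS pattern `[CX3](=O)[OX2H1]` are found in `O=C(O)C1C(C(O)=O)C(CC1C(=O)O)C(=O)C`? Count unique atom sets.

3

[CX3](=O)[OX2H1] is the SMARTS for a carboxylic acid: an sp2 carbon double-bonded to O and single-bonded to an -OH oxygen.
The molecule carries 3 separate instances of a carboxylic acid group (-C(=O)OH) meeting every constraint; each maps to a distinct set of atoms, giving 3 matches.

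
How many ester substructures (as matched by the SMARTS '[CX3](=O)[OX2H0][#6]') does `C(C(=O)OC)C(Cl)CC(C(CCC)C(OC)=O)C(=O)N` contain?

[CX3](=O)[OX2H0][#6] is the SMARTS for an ester: a carbonyl carbon bonded to an oxygen that is itself bonded to carbon (no H on that O).
The molecule carries 2 separate instances of a methyl-ester group (-C(=O)OCH3) meeting every constraint; each maps to a distinct set of atoms, giving 2 matches.

2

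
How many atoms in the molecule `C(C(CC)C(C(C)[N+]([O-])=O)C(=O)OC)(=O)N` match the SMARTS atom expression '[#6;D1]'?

3

The query [#6;D1] means: carbon bonded to exactly one heavy atom.
Check the 16 heavy atoms by environment: 3× C (D1) → match; 1× C (D2) → no; 5× C (D3) → no; 3× O (D1) → no; 1× N (D1) → no; 1× O (D2) → no; 1× N (charge +1, D3) → no; 1× O (charge -1, D1) → no.
That gives 3 matching atoms.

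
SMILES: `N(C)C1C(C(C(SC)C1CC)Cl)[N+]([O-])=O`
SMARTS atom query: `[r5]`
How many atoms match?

5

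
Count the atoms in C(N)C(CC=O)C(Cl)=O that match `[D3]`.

2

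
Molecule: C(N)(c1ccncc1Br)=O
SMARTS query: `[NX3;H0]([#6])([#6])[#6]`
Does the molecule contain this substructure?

The pattern [NX3;H0]([#6])([#6])[#6] describes a trivalent nitrogen with no H, bonded to three carbons — a tertiary amine.
The closest candidate here is a primary amide (-C(=O)NH2), but the amide nitrogen has H2 and only one carbon neighbour. No other fragment satisfies the full query, so there is no match.

No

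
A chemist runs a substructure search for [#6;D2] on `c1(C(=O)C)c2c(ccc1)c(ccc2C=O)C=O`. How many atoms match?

The query [#6;D2] means: any carbon bonded to exactly two heavy atoms.
Check the 17 heavy atoms by environment: 5× c (aromatic, D3) → no; 5× c (aromatic, D2) → match; 1× C (D3) → no; 3× O (D1) → no; 1× C (D1) → no; 2× C (D2) → match.
Summing the matching environments: 5 + 2 = 7 matching atoms.

7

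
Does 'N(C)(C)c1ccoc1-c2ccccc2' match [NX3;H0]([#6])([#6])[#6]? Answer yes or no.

The pattern [NX3;H0]([#6])([#6])[#6] describes a trivalent nitrogen with no H, bonded to three carbons — a tertiary amine.
The molecule carries a dimethylamino group (-N(CH3)2), whose atoms satisfy every constraint of the query, so the pattern matches.

Yes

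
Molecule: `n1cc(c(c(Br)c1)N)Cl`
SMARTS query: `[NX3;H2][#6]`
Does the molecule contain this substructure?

Yes

The pattern [NX3;H2][#6] describes a trivalent nitrogen with two H attached to carbon — a primary amine.
The molecule carries a primary amino group (-NH2), whose atoms satisfy every constraint of the query, so the pattern matches.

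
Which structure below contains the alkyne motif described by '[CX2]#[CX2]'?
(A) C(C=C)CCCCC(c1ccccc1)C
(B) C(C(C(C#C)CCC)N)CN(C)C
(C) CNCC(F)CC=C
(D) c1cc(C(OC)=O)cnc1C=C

[CX2]#[CX2] describes a carbon-carbon triple bond (an alkyne).
(A) has a vinyl group (-CH=CH2) but the C=C is a double bond; both carbons are CX3, not CX2.
(B) contains an ethynyl group (-C#CH), which satisfies every atom and bond constraint.
(C) has a vinyl group (-CH=CH2) but the C=C is a double bond; both carbons are CX3, not CX2.
(D) has a vinyl group (-CH=CH2) but the C=C is a double bond; both carbons are CX3, not CX2.
So the answer is (B).

B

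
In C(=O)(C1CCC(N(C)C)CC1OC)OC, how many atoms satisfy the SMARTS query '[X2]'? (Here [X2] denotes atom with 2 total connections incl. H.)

2

The query [X2] means: any atom with exactly two total connections (bonds + H).
Check the 15 heavy atoms by environment: 10× C (X4) → no; 1× N (X3) → no; 2× O (X2) → match; 1× C (X3) → no; 1× O (X1) → no.
That gives 2 matching atoms.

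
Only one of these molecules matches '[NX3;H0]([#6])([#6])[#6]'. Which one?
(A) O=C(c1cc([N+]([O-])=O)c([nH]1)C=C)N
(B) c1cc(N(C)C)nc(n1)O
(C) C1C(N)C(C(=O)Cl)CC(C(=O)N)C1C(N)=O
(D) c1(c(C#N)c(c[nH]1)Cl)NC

[NX3;H0]([#6])([#6])[#6] describes a trivalent nitrogen with no H, bonded to three carbons (a tertiary amine).
(A) has a primary amide (-C(=O)NH2) but the amide nitrogen has H2 and only one carbon neighbour.
(B) contains a dimethylamino group (-N(CH3)2), which satisfies every atom and bond constraint.
(C) has a primary amino group (-NH2) but the nitrogen has H2, not H0 with three carbons.
(D) has an N-methylamino group (-NHCH3) but the nitrogen still has one H (H1), not H0.
So the answer is (B).

B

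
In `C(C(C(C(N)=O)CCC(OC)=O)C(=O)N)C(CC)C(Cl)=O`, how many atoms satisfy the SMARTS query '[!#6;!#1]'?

8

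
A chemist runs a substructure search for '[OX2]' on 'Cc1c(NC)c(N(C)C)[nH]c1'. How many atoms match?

Check the 11 heavy atoms by environment: 1× n (aromatic, X3) → no; 4× c (aromatic, X3) → no; 2× N (X3) → no; 4× C (X4) → no.
No environment satisfies the query, so 0 matching atoms.

0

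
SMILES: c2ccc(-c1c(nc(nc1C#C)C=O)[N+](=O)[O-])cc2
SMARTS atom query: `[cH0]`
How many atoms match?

5

The query [cH0] means: aromatic carbon with no attached hydrogen (substituted or ring-fusion).
Check the 19 heavy atoms by environment: 2× n (aromatic, H0) → no; 5× c (aromatic, H0) → match; 2× C (H1) → no; 2× O (H0) → no; 1× C (H0) → no; 5× c (aromatic, H1) → no; 1× N (charge +1, H0) → no; 1× O (charge -1, H0) → no.
That gives 5 matching atoms.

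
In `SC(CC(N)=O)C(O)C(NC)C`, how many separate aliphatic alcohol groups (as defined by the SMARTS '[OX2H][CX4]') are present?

[OX2H][CX4] is the SMARTS for an aliphatic alcohol: a hydroxyl oxygen bound to an sp3 (X4) carbon.
Exactly one fragment in the molecule meets all constraints, giving 1 match.

1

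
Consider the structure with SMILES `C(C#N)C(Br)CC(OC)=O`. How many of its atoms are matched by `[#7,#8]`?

The query [#7,#8] means: nitrogen or oxygen (comma = OR).
Check the 10 heavy atoms by environment: 6× C → no; 1× Br → no; 2× O → match; 1× N → match.
Summing the matching environments: 2 + 1 = 3 matching atoms.

3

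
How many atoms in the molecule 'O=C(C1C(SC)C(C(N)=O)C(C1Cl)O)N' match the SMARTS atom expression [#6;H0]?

2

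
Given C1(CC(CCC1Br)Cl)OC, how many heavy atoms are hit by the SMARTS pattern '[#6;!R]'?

The query [#6;!R] means: carbon not in any ring.
Check the 10 heavy atoms by environment: 6× C (in 6-ring) → no; 1× Cl (acyclic) → no; 1× Br (acyclic) → no; 1× O (acyclic) → no; 1× C (acyclic) → match.
That gives 1 matching atom.

1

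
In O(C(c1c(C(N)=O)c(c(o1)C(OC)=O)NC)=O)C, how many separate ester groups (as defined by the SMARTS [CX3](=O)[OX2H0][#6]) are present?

2

[CX3](=O)[OX2H0][#6] is the SMARTS for an ester: a carbonyl carbon bonded to an oxygen that is itself bonded to carbon (no H on that O).
The molecule carries 2 separate instances of a methyl-ester group (-C(=O)OCH3) meeting every constraint; each maps to a distinct set of atoms, giving 2 matches.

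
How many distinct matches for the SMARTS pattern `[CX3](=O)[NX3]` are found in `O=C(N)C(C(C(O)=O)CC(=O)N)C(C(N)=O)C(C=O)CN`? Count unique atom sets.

3

[CX3](=O)[NX3] is the SMARTS for an amide: a carbonyl carbon bonded to a trivalent nitrogen.
The molecule carries 3 separate instances of a primary amide (-C(=O)NH2) meeting every constraint; each maps to a distinct set of atoms, giving 3 matches.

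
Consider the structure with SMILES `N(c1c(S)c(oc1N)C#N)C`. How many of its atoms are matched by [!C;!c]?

5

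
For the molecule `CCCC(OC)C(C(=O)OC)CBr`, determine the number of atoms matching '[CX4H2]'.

The query [CX4H2] means: sp3 carbon (X4) with exactly two hydrogens.
Check the 13 heavy atoms by environment: 3× C (H2, X4) → match; 2× C (H1, X4) → no; 2× O (H0, X2) → no; 3× C (H3, X4) → no; 1× C (H0, X3) → no; 1× O (H0, X1) → no; 1× Br (H0, X1) → no.
That gives 3 matching atoms.

3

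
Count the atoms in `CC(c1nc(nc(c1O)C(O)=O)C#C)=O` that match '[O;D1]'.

The query [O;D1] means: aliphatic oxygen bonded to exactly one heavy atom.
Check the 15 heavy atoms by environment: 2× n (aromatic, D2) → no; 4× c (aromatic, D3) → no; 2× C (D3) → no; 4× O (D1) → match; 2× C (D1) → no; 1× C (D2) → no.
That gives 4 matching atoms.

4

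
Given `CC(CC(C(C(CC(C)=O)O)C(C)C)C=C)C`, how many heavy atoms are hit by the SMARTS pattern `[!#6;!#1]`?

2

The query [!#6;!#1] means: not carbon and not hydrogen — any heteroatom.
Check the 17 heavy atoms by environment: 15× C → no; 2× O → match.
That gives 2 matching atoms.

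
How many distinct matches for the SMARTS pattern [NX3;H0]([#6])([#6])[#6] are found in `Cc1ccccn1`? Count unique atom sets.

0

[NX3;H0]([#6])([#6])[#6] is the SMARTS for a tertiary amine: a trivalent nitrogen with no H, bonded to three carbons.
No fragment in the molecule satisfies every constraint, giving 0 matches.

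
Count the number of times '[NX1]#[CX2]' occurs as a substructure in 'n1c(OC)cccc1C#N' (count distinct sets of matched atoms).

[NX1]#[CX2] is the SMARTS for a nitrile: a nitrogen triple-bonded to a two-connected carbon.
Exactly one fragment in the molecule meets all constraints, giving 1 match.

1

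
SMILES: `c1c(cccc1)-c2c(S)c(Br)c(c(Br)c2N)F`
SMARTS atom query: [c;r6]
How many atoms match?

12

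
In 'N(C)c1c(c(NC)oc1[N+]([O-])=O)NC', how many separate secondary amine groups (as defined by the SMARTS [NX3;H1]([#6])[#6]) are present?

3

[NX3;H1]([#6])[#6] is the SMARTS for a secondary amine: a trivalent nitrogen with one H, bonded to two carbons.
The molecule carries 3 separate instances of an N-methylamino group (-NHCH3) meeting every constraint; each maps to a distinct set of atoms, giving 3 matches.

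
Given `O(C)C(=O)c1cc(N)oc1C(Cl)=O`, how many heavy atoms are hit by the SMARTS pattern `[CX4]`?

1

The query [CX4] means: C with X4: aliphatic carbon with exactly 4 total connections (bonds + H).
Check the 13 heavy atoms by environment: 1× o (aromatic, X2) → no; 4× c (aromatic, X3) → no; 1× N (X3) → no; 2× C (X3) → no; 2× O (X1) → no; 1× O (X2) → no; 1× C (X4) → match; 1× Cl (X1) → no.
That gives 1 matching atom.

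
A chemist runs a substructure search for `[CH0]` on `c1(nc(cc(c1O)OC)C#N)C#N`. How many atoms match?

2

The query [CH0] means: aliphatic carbon with no attached hydrogen.
Check the 13 heavy atoms by environment: 1× n (aromatic, H0) → no; 4× c (aromatic, H0) → no; 1× c (aromatic, H1) → no; 1× O (H1) → no; 1× O (H0) → no; 1× C (H3) → no; 2× C (H0) → match; 2× N (H0) → no.
That gives 2 matching atoms.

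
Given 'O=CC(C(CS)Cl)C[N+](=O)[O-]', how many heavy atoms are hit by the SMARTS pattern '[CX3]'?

1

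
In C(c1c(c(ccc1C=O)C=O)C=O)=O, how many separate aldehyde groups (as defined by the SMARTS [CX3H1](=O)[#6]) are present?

[CX3H1](=O)[#6] is the SMARTS for an aldehyde: an sp2 carbon with one H, double-bonded to O and single-bonded to carbon.
The molecule carries 4 separate instances of an aldehyde (-CHO) meeting every constraint; each maps to a distinct set of atoms, giving 4 matches.

4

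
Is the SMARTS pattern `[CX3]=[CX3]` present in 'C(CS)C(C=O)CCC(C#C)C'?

No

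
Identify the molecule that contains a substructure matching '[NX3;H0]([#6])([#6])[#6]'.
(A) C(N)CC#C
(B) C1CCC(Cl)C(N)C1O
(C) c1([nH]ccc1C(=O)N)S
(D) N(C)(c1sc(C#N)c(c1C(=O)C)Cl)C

D

[NX3;H0]([#6])([#6])[#6] describes a trivalent nitrogen with no H, bonded to three carbons (a tertiary amine).
(A) has a primary amino group (-NH2) but the nitrogen has H2, not H0 with three carbons.
(B) has a primary amino group (-NH2) but the nitrogen has H2, not H0 with three carbons.
(C) has a primary amide (-C(=O)NH2) but the amide nitrogen has H2 and only one carbon neighbour.
(D) contains a dimethylamino group (-N(CH3)2), which satisfies every atom and bond constraint.
So the answer is (D).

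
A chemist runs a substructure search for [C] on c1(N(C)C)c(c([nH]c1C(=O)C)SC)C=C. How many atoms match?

7

The query [C] means: uppercase C matches aliphatic (non-aromatic) carbon only.
Check the 15 heavy atoms by environment: 1× n (aromatic) → no; 4× c (aromatic) → no; 1× N → no; 7× C → match; 1× S → no; 1× O → no.
That gives 7 matching atoms.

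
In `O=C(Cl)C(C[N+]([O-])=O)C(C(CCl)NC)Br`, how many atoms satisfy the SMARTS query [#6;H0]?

1

The query [#6;H0] means: any carbon with no attached hydrogen.
Check the 15 heavy atoms by environment: 2× C (H2) → no; 3× C (H1) → no; 1× N (charge +1, H0) → no; 1× O (charge -1, H0) → no; 2× O (H0) → no; 1× C (H0) → match; 2× Cl (H0) → no; 1× N (H1) → no; 1× C (H3) → no; 1× Br (H0) → no.
That gives 1 matching atom.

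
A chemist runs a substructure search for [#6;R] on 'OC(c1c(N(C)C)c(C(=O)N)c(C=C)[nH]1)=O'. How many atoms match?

The query [#6;R] means: carbon that is part of a ring.
Check the 16 heavy atoms by environment: 1× n (aromatic, in 5-ring) → no; 4× c (aromatic, in 5-ring) → match; 6× C (acyclic) → no; 3× O (acyclic) → no; 2× N (acyclic) → no.
That gives 4 matching atoms.

4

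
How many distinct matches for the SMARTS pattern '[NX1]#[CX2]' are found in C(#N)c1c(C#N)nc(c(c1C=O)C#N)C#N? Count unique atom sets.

[NX1]#[CX2] is the SMARTS for a nitrile: a nitrogen triple-bonded to a two-connected carbon.
The molecule carries 4 separate instances of a nitrile (-C#N) meeting every constraint; each maps to a distinct set of atoms, giving 4 matches.

4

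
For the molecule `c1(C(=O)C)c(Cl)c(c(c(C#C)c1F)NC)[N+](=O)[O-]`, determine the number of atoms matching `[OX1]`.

3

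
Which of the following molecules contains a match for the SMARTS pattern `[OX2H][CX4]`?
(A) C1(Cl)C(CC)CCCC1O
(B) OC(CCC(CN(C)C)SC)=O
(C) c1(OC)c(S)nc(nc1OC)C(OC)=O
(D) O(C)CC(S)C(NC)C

A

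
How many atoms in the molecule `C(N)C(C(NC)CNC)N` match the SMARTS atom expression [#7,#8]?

The query [#7,#8] means: nitrogen or oxygen (comma = OR).
Check the 10 heavy atoms by environment: 6× C → no; 4× N → match.
That gives 4 matching atoms.

4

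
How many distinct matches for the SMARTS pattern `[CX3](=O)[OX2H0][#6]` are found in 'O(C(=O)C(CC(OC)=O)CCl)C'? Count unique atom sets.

[CX3](=O)[OX2H0][#6] is the SMARTS for an ester: a carbonyl carbon bonded to an oxygen that is itself bonded to carbon (no H on that O).
The molecule carries 2 separate instances of a methyl-ester group (-C(=O)OCH3) meeting every constraint; each maps to a distinct set of atoms, giving 2 matches.

2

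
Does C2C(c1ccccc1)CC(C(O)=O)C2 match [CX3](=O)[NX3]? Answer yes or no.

The pattern [CX3](=O)[NX3] describes a carbonyl carbon bonded to a trivalent nitrogen — an amide.
The closest candidate here is a carboxylic acid group (-C(=O)OH), but the carbonyl is bonded to O, not to an NX3 nitrogen. No other fragment satisfies the full query, so there is no match.

No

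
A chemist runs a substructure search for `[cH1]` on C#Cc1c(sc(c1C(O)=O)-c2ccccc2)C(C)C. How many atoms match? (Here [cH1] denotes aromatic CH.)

5

The query [cH1] means: aromatic carbon bearing exactly one hydrogen.
Check the 19 heavy atoms by environment: 1× s (aromatic, H0) → no; 5× c (aromatic, H0) → no; 2× C (H0) → no; 2× C (H1) → no; 2× C (H3) → no; 5× c (aromatic, H1) → match; 1× O (H0) → no; 1× O (H1) → no.
That gives 5 matching atoms.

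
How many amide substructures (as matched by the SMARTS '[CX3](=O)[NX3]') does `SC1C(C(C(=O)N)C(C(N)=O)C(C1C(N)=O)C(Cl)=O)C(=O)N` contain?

4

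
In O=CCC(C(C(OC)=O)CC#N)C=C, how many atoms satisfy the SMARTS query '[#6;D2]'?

The query [#6;D2] means: any carbon bonded to exactly two heavy atoms.
Check the 14 heavy atoms by environment: 5× C (D2) → match; 3× C (D3) → no; 2× O (D1) → no; 1× O (D2) → no; 2× C (D1) → no; 1× N (D1) → no.
That gives 5 matching atoms.

5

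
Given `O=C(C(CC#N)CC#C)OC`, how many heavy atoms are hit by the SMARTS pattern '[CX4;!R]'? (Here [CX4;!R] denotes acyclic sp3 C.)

4

Check the 11 heavy atoms by environment: 4× C (X4, acyclic) → match; 1× C (X3, acyclic) → no; 1× O (X1, acyclic) → no; 1× O (X2, acyclic) → no; 3× C (X2, acyclic) → no; 1× N (X1, acyclic) → no.
That gives 4 matching atoms.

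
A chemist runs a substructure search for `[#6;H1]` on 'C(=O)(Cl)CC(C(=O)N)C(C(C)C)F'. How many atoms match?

3

Check the 13 heavy atoms by environment: 2× C (H3) → no; 3× C (H1) → match; 1× C (H2) → no; 2× C (H0) → no; 2× O (H0) → no; 1× N (H2) → no; 1× Cl (H0) → no; 1× F (H0) → no.
That gives 3 matching atoms.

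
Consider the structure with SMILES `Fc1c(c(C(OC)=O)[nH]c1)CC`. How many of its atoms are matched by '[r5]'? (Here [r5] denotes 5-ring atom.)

5

The query [r5] means: r5 matches atoms in a five-membered ring.
Check the 12 heavy atoms by environment: 1× n (aromatic, in 5-ring) → match; 4× c (aromatic, in 5-ring) → match; 1× F (acyclic) → no; 4× C (acyclic) → no; 2× O (acyclic) → no.
Summing the matching environments: 1 + 4 = 5 matching atoms.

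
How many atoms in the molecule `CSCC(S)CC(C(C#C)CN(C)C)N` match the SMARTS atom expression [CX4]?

9

Check the 15 heavy atoms by environment: 9× C (X4) → match; 2× S (X2) → no; 2× N (X3) → no; 2× C (X2) → no.
That gives 9 matching atoms.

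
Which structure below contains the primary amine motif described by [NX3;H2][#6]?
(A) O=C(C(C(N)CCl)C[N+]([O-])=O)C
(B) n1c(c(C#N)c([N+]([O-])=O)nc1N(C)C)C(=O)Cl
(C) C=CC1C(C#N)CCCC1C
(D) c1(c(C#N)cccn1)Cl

A

[NX3;H2][#6] describes a trivalent nitrogen with two H attached to carbon (a primary amine).
(A) contains a primary amino group (-NH2), which satisfies every atom and bond constraint.
(B) has a dimethylamino group (-N(CH3)2) but the nitrogen has H0, not H2.
(C) has a nitrile (-C#N) but the nitrogen is NX1 (triple-bonded), not NX3 with two H.
(D) has a nitrile (-C#N) but the nitrogen is NX1 (triple-bonded), not NX3 with two H.
So the answer is (A).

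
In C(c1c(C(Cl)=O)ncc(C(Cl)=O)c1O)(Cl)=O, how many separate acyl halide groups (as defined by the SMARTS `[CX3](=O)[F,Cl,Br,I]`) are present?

3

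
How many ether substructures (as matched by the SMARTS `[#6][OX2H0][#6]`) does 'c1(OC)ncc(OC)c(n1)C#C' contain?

[#6][OX2H0][#6] is the SMARTS for an ether: an aliphatic oxygen bridging two carbons with no H on the oxygen.
The molecule carries 2 separate instances of a methoxy ether (-OCH3) meeting every constraint; each maps to a distinct set of atoms, giving 2 matches.

2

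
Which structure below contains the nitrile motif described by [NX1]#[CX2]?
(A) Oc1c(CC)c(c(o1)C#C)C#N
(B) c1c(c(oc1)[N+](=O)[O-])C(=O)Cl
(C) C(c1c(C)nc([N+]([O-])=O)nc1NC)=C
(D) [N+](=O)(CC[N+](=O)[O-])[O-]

A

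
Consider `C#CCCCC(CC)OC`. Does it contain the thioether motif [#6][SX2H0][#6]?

No

The pattern [#6][SX2H0][#6] describes an aliphatic sulfur bridging two carbons with no H on the sulfur — a thioether.
The closest candidate here is a methoxy ether (-OCH3), but the bridging atom is O, not S. No other fragment satisfies the full query, so there is no match.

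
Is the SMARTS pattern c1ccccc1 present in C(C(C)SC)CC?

The pattern c1ccccc1 describes six aromatic carbons in a ring — a benzene ring.
The closest candidate here is a methyl group (-CH3), but no six-membered all-carbon aromatic ring is present. No other fragment satisfies the full query, so there is no match.

No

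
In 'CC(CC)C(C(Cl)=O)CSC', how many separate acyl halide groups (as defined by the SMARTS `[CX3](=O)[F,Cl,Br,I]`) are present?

[CX3](=O)[F,Cl,Br,I] is the SMARTS for an acyl halide: a carbonyl carbon bonded to a halogen.
Exactly one fragment in the molecule meets all constraints, giving 1 match.

1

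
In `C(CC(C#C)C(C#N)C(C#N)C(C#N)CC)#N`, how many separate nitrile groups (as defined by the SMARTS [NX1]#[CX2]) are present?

4

[NX1]#[CX2] is the SMARTS for a nitrile: a nitrogen triple-bonded to a two-connected carbon.
The molecule carries 4 separate instances of a nitrile (-C#N) meeting every constraint; each maps to a distinct set of atoms, giving 4 matches.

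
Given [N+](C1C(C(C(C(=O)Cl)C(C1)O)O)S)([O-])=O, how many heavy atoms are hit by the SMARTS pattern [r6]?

6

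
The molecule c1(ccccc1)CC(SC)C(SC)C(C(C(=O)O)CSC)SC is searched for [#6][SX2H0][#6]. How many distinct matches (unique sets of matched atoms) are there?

[#6][SX2H0][#6] is the SMARTS for a thioether: an aliphatic sulfur bridging two carbons with no H on the sulfur.
The molecule carries 4 separate instances of a methylthio ether (-SCH3) meeting every constraint; each maps to a distinct set of atoms, giving 4 matches.

4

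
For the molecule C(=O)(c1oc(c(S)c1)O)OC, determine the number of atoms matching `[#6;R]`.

4

The query [#6;R] means: carbon that is part of a ring.
Check the 11 heavy atoms by environment: 1× o (aromatic, in 5-ring) → no; 4× c (aromatic, in 5-ring) → match; 3× O (acyclic) → no; 1× S (acyclic) → no; 2× C (acyclic) → no.
That gives 4 matching atoms.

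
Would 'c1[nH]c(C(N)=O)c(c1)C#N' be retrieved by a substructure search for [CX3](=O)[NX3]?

The pattern [CX3](=O)[NX3] describes a carbonyl carbon bonded to a trivalent nitrogen — an amide.
The molecule carries a primary amide (-C(=O)NH2), whose atoms satisfy every constraint of the query, so the pattern matches.

Yes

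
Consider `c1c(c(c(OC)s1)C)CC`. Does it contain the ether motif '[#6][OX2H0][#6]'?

The pattern [#6][OX2H0][#6] describes an aliphatic oxygen bridging two carbons with no H on the oxygen — an ether.
The molecule carries a methoxy ether (-OCH3), whose atoms satisfy every constraint of the query, so the pattern matches.

Yes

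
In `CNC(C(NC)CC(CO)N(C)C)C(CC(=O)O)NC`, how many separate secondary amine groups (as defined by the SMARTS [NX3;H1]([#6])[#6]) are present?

[NX3;H1]([#6])[#6] is the SMARTS for a secondary amine: a trivalent nitrogen with one H, bonded to two carbons.
The molecule carries 3 separate instances of an N-methylamino group (-NHCH3) meeting every constraint; each maps to a distinct set of atoms, giving 3 matches.

3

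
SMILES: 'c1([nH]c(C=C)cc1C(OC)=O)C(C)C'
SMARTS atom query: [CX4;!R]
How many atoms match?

The query [CX4;!R] means: aliphatic carbon with four total connections, not in a ring.
Check the 14 heavy atoms by environment: 1× n (aromatic, X3, in 5-ring) → no; 4× c (aromatic, X3, in 5-ring) → no; 4× C (X4, acyclic) → match; 3× C (X3, acyclic) → no; 1× O (X1, acyclic) → no; 1× O (X2, acyclic) → no.
That gives 4 matching atoms.

4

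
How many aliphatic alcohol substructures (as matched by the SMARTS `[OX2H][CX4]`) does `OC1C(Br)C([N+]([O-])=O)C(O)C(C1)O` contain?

[OX2H][CX4] is the SMARTS for an aliphatic alcohol: a hydroxyl oxygen bound to an sp3 (X4) carbon.
The molecule carries 3 separate instances of a hydroxyl group (-OH) meeting every constraint; each maps to a distinct set of atoms, giving 3 matches.

3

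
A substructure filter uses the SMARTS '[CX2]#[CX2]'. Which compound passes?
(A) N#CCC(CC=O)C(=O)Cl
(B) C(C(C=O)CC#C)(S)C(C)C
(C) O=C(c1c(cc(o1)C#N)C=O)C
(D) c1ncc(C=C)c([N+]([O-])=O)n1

[CX2]#[CX2] describes a carbon-carbon triple bond (an alkyne).
(A) has a nitrile (-C#N) but the triple bond is C#N, not C#C.
(B) contains an ethynyl group (-C#CH), which satisfies every atom and bond constraint.
(C) has a nitrile (-C#N) but the triple bond is C#N, not C#C.
(D) has a vinyl group (-CH=CH2) but the C=C is a double bond; both carbons are CX3, not CX2.
So the answer is (B).

B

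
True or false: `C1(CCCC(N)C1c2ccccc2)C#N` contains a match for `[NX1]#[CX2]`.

The pattern [NX1]#[CX2] describes a nitrogen triple-bonded to a two-connected carbon — a nitrile.
The molecule carries a nitrile (-C#N), whose atoms satisfy every constraint of the query, so the pattern matches.

True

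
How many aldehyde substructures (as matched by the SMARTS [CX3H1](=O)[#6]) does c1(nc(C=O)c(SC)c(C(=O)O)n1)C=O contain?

2

[CX3H1](=O)[#6] is the SMARTS for an aldehyde: an sp2 carbon with one H, double-bonded to O and single-bonded to carbon.
The molecule carries 2 separate instances of an aldehyde (-CHO) meeting every constraint; each maps to a distinct set of atoms, giving 2 matches.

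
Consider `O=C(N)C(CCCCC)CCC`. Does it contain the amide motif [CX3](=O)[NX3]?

The pattern [CX3](=O)[NX3] describes a carbonyl carbon bonded to a trivalent nitrogen — an amide.
The molecule carries a primary amide (-C(=O)NH2), whose atoms satisfy every constraint of the query, so the pattern matches.

Yes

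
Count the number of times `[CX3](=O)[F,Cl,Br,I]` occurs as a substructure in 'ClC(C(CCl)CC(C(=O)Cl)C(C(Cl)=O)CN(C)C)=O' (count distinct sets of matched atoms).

3

[CX3](=O)[F,Cl,Br,I] is the SMARTS for an acyl halide: a carbonyl carbon bonded to a halogen.
The molecule carries 3 separate instances of an acyl chloride (-C(=O)Cl) meeting every constraint; each maps to a distinct set of atoms, giving 3 matches.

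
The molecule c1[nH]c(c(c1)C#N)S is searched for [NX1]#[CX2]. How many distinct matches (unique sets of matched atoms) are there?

1

[NX1]#[CX2] is the SMARTS for a nitrile: a nitrogen triple-bonded to a two-connected carbon.
Exactly one fragment in the molecule meets all constraints, giving 1 match.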